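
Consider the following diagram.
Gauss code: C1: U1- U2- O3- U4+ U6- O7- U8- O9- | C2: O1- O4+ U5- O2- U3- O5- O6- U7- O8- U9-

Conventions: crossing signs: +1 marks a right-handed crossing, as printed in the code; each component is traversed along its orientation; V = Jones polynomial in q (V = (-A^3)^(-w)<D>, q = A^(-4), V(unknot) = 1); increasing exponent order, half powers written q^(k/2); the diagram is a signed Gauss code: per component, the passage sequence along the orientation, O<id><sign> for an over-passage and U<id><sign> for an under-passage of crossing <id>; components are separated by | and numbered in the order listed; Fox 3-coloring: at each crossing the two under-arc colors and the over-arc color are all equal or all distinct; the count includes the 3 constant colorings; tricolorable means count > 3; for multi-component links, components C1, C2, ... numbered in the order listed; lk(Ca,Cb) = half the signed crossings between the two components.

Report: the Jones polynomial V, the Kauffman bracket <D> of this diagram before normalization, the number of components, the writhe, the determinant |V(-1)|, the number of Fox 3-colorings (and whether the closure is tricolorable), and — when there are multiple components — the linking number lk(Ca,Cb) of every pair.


Jones polynomial: V(q) = -q^(-21/2) + 2q^(-19/2) - 3q^(-17/2) + 4q^(-15/2) - 4q^(-13/2) + 3q^(-11/2) - 3q^(-9/2) + q^(-7/2) - q^(-5/2)
<D> = A^-11 - A^-7 + 3A^-3 - 3A + 4A^5 - 4A^9 + 3A^13 - 2A^17 + A^21; writhe -7
components 2, writhe -7 (9 crossings)
linking number lk(C1,C2) = -3
3-colorings: 3 of 3^9, det 22 — not tricolorable
note: w = -7 shifts under R1 moves; the (-A^3)^(7) factor cancels that in V


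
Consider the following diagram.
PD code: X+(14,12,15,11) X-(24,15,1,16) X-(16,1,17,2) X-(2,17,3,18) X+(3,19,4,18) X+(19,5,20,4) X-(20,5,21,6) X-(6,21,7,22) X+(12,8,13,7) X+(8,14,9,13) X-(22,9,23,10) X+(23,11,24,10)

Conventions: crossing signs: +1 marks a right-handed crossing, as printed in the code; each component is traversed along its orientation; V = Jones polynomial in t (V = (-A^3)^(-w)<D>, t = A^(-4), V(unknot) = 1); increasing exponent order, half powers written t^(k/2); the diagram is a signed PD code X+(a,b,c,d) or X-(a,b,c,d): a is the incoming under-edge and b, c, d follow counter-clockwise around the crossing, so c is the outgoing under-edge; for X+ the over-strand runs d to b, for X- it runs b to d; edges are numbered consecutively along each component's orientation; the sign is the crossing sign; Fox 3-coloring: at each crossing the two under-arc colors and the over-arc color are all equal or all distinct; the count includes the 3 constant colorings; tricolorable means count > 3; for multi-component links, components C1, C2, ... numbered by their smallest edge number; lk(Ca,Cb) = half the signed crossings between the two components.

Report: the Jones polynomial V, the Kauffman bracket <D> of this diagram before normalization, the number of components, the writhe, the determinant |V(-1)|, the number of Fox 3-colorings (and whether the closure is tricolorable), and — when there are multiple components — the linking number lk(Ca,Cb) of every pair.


Jones polynomial: V(t) = -t^-3 + t^-2 - t^-1 + 3 - t + t^2 - t^3
<D> = -A^-12 + A^-8 - A^-4 + 3 - A^4 + A^8 - A^12; writhe 0
components 1, writhe 0 (12 crossings)
3-colorings: 27 of 3^12, det 9 — tricolorable
note: |V(-1)| = 9: so tricolorable, since 3 divides 9


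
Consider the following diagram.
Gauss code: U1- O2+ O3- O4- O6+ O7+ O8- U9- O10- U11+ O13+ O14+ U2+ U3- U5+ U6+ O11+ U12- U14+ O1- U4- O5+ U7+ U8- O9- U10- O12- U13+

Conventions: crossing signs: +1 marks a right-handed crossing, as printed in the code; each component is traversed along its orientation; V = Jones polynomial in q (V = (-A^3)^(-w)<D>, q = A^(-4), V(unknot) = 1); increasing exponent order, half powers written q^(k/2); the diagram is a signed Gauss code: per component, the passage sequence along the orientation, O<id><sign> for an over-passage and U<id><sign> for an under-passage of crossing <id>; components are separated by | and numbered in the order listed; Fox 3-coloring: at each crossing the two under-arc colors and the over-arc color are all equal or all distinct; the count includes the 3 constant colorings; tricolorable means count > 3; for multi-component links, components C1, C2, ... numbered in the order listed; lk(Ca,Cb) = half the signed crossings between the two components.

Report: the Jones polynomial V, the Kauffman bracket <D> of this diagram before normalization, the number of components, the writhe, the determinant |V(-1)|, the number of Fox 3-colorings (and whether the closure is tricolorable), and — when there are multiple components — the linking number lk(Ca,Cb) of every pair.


V = -q^-4 + q^-3 - q^-2 + 2q^-1 - 1 + 2q - q^2 + q^3 - q^4
<D> = -A^-16 + A^-12 - A^-8 + 2A^-4 - 1 + 2A^4 - A^8 + A^12 - A^16 (w = 0)
1 component over 14 crossings, w = 0
3 Fox colorings among 3^14, |V(-1)| = 11: not tricolorable
why: palindromic: swapping q for 1/q fixes V


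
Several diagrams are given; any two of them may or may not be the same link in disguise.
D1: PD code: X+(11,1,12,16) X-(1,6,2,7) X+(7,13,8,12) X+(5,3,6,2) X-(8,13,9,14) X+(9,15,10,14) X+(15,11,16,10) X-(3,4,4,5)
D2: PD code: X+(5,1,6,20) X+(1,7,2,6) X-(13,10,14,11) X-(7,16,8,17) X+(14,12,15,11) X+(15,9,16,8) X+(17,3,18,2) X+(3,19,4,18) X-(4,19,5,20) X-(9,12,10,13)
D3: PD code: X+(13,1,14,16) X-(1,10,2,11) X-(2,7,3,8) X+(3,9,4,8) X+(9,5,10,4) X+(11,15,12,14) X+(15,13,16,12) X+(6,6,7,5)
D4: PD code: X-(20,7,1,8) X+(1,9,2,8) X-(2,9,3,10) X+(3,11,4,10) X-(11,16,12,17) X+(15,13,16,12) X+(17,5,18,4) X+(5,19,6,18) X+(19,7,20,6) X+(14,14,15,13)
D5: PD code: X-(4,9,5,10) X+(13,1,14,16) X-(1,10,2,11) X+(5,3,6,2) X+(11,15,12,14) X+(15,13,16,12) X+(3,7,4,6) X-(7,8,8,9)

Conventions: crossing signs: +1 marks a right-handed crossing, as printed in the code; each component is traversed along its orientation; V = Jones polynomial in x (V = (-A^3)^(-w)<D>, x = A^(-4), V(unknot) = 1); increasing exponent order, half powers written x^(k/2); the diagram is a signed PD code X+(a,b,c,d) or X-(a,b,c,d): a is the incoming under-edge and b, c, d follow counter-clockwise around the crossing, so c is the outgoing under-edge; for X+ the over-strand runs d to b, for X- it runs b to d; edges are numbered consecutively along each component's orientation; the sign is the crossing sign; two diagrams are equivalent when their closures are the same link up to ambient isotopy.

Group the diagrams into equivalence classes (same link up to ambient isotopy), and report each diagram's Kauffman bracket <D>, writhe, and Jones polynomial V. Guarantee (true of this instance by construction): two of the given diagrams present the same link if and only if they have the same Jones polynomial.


classes: {D1, D2, D3, D4, D5}
V(D1) = x + x^3 - x^4  [8 crossings, <D> = -A^-10 + A^-6 + A^2, w = +2]
V(D2) = x + x^3 - x^4  [10 crossings, <D> = -A^-10 + A^-6 + A^2, w = +2]
V(D3) = x + x^3 - x^4  [8 crossings, <D> = -A^-4 + 1 + A^8, w = +4]
V(D4) = x + x^3 - x^4  (w +4, c 10, <D> = -A^-4 + 1 + A^8)
V(D5) = x + x^3 - x^4  (w +2, c 8, <D> = -A^-10 + A^-6 + A^2)
note: all 5 diagrams share one V(x), hence one class


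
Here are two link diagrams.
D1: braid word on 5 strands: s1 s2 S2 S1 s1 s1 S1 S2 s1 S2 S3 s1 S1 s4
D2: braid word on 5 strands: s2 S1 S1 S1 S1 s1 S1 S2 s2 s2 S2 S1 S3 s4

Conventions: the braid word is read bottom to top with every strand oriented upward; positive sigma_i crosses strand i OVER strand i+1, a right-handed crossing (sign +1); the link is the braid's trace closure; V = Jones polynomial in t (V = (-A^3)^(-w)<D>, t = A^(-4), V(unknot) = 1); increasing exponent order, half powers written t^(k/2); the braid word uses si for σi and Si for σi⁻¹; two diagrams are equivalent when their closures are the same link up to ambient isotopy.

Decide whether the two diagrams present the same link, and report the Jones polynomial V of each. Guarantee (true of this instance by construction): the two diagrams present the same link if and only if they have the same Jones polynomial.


same link: no
V(D1) = t^-2 - t^-1 + 1 - t + t^2  [14 crossings, <D> = A^-8 - A^-4 + 1 - A^4 + A^8, w = 0]
V(D2) = -t^-7 + t^-6 - t^-5 + t^-4 + t^-2  (w -4, c 14, <D> = A^-4 + A^4 - A^8 + A^12 - A^16)
note: 2 classes among 2 diagrams; unequal V(t) rules out equality


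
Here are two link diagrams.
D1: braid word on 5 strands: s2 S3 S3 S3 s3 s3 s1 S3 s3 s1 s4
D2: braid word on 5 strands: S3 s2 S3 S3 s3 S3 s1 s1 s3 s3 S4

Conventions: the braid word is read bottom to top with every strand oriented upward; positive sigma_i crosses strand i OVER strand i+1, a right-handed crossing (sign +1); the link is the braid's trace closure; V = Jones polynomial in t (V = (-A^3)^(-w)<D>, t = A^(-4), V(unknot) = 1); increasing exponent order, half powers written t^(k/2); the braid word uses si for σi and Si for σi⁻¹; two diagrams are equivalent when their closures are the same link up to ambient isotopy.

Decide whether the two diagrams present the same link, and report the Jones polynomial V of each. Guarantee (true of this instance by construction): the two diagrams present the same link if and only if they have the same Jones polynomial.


same link: yes
V(D1) = -t^(1/2) - t^(5/2)  [11 crossings, <D> = A^-1 + A^7, w = +3]
V(D2) = -t^(1/2) - t^(5/2)  [11 crossings, <D> = A^-7 + A, w = +1]
insight: D2 (11 crossings) and D1 (11) are Markov-related braid presentations


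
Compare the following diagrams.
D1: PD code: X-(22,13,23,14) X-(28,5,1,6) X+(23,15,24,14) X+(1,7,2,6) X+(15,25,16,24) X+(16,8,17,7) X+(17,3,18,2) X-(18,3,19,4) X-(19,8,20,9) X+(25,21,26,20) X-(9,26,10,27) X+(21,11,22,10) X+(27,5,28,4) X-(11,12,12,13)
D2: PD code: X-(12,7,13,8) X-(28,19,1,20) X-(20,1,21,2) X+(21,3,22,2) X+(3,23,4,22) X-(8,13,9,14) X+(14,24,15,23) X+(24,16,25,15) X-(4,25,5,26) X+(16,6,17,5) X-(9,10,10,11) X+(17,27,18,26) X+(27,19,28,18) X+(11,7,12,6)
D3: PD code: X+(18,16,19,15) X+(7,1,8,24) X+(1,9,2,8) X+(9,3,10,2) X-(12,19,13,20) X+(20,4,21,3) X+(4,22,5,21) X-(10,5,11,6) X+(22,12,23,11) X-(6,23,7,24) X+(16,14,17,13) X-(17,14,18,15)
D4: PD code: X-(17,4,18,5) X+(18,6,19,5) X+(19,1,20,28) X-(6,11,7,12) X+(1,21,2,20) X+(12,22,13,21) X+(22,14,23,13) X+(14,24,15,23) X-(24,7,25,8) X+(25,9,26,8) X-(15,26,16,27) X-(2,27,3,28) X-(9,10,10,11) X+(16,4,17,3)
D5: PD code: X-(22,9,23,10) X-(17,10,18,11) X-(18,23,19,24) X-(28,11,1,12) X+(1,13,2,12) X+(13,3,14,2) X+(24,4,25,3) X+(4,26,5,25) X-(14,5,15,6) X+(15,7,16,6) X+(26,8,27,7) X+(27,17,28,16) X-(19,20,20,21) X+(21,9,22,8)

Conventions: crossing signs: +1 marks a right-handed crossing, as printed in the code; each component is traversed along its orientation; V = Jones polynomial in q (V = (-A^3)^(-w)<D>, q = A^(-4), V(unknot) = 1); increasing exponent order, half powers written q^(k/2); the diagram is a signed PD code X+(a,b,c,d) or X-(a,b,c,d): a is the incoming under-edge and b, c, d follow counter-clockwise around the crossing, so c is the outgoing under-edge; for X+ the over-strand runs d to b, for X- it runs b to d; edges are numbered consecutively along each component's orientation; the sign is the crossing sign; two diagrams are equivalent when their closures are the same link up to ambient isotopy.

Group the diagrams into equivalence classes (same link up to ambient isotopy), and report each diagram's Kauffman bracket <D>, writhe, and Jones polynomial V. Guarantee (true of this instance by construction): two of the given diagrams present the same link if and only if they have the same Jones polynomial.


classes: {D1} | {D2, D3, D4, D5}
V(D1) = q + q^3 - q^4  [14 crossings, <D> = -A^-10 + A^-6 + A^2, w = +2]
V(D2) = q - q^2 + 2q^3 - q^4 + q^5 - q^6  (w +2, c 14, <D> = -A^-18 + A^-14 - A^-10 + 2A^-6 - A^-2 + A^2)
D3 (bracket -A^-12 + A^-8 - A^-4 + 2 - A^4 + A^8; 12 crossings at w = +4): V = q - q^2 + 2q^3 - q^4 + q^5 - q^6
V(D4) = q - q^2 + 2q^3 - q^4 + q^5 - q^6  [14 crossings, <D> = -A^-18 + A^-14 - A^-10 + 2A^-6 - A^-2 + A^2, w = +2]
V(D5) = q - q^2 + 2q^3 - q^4 + q^5 - q^6  (w +2, c 14, <D> = -A^-18 + A^-14 - A^-10 + 2A^-6 - A^-2 + A^2)
note: comparing 5 Jones polynomials yields 2 groups


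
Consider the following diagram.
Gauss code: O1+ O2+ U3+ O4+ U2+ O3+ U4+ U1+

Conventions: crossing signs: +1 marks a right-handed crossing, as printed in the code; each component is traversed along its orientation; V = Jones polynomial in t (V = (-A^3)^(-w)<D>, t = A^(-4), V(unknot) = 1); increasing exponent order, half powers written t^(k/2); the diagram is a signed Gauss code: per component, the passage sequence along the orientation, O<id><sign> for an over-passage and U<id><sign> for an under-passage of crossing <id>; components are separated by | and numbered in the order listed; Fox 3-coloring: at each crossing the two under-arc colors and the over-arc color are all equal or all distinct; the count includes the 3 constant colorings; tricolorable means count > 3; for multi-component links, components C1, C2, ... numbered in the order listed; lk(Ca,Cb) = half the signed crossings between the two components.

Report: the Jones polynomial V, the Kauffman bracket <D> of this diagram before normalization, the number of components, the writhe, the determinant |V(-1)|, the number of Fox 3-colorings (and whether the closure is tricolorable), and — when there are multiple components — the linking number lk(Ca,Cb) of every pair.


V = t + t^3 - t^4
<D> = -A^-4 + 1 + A^8 (w = +4)
1 component over 4 crossings, w = +4
9 Fox colorings among 3^4, |V(-1)| = 3: tricolorable
why: V spans 3 powers of t: at least 3 crossings in any diagram


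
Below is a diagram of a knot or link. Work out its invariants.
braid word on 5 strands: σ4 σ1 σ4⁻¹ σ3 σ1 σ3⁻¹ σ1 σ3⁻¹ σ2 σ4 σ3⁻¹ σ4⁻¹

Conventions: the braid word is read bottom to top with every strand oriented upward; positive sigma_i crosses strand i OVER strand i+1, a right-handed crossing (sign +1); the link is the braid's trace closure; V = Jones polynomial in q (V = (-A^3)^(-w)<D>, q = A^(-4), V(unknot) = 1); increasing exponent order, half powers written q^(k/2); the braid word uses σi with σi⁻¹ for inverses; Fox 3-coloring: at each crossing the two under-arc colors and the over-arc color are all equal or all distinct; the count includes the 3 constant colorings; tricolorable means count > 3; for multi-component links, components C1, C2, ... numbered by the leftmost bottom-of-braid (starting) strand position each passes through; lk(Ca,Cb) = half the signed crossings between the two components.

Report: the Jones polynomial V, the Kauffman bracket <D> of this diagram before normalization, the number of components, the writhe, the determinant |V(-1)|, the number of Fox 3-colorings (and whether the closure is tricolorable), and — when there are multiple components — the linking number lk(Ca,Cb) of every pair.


V(q) = q + q^3 - q^4
bracket: -A^-10 + A^-6 + A^2, w = +2
1 component, writhe +2, over 12 crossings
det 3, colorings 9 of 3^12 — tricolorable
observation: w = +2 (over 12 crossings) is diagram-only; (-A^3)^(-2) removes it from V


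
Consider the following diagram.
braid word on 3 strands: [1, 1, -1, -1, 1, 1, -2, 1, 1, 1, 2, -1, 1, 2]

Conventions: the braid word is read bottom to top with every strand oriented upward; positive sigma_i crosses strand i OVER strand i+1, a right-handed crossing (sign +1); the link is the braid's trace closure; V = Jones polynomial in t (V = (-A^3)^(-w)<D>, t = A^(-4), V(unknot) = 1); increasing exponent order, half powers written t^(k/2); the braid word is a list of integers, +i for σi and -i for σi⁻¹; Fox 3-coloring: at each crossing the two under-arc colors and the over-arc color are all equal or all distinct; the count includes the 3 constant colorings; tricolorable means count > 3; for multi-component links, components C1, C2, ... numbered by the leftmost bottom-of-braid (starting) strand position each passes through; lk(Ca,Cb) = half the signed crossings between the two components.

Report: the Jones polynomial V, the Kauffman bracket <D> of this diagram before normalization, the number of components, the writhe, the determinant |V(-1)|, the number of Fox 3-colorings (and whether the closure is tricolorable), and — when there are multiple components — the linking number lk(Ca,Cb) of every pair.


V = t^2 - t^3 + 3t^4 - 3t^5 + 3t^6 - 3t^7 + 2t^8 - t^9
<D> = -A^-18 + 2A^-14 - 3A^-10 + 3A^-6 - 3A^-2 + 3A^2 - A^6 + A^10 (w = +6)
1 component over 14 crossings, w = +6
3 Fox colorings among 3^14, |V(-1)| = 17: not tricolorable
why: w = +6 shifts under R1 moves; the (-A^3)^(-6) factor cancels that in V


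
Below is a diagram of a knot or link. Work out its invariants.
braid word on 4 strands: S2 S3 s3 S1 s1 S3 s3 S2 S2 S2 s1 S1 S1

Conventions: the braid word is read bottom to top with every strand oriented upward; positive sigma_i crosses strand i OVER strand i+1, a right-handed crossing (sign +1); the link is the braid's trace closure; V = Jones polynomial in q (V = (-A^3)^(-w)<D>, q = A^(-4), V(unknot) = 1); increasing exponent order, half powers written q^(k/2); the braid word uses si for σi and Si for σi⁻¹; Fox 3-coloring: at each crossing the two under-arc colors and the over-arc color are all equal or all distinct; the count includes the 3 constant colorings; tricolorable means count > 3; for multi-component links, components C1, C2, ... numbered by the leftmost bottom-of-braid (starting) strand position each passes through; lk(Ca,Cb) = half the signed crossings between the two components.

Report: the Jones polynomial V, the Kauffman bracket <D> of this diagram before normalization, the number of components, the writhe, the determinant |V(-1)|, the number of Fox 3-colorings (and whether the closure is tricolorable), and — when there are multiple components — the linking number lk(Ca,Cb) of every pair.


V = q^-6 + q^-3 + q^-2 + q^-1
<D> = -A^-11 - A^-7 - A^-3 - A^9 (w = -5)
3 components over 13 crossings, w = -5
lk(C1,C2): -2
lk(C1,C3) = 0
linking number lk(C2,C3) = 0
9 Fox colorings among 3^14, |V(-1)| = 0: tricolorable
why: free reduction leaves σ2⁻¹ σ2⁻¹ σ2⁻¹ σ2⁻¹ σ1⁻¹ of the original 13 letters


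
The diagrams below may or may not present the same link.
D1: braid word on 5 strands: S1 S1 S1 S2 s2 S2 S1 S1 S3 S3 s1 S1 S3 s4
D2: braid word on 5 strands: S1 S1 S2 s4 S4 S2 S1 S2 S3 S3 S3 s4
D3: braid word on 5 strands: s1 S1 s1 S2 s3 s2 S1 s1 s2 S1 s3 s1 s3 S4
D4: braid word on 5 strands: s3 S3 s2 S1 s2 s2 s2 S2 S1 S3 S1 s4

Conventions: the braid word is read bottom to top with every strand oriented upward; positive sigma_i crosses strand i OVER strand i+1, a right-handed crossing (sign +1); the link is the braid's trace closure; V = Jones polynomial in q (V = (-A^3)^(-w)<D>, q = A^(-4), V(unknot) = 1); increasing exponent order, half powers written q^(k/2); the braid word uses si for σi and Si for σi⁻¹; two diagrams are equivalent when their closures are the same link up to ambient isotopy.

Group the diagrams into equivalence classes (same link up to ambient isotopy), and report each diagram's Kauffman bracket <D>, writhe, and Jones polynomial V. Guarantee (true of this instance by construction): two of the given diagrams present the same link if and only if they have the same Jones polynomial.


grouping into links: {D1, D2} | {D3} | {D4}
V(D1) = q^-11 - 2q^-10 + 2q^-9 - 3q^-8 + 2q^-7 - 2q^-6 + 2q^-5 + q^-3  (w -8, c 14, <D> = A^-12 + 2A^-4 - 2 + 2A^4 - 3A^8 + 2A^12 - 2A^16 + A^20)
V(D2) = q^-11 - 2q^-10 + 2q^-9 - 3q^-8 + 2q^-7 - 2q^-6 + 2q^-5 + q^-3  (w -8, c 12, <D> = A^-12 + 2A^-4 - 2 + 2A^4 - 3A^8 + 2A^12 - 2A^16 + A^20)
V(D3) = q - q^2 + 2q^3 - q^4 + q^5 - q^6  [14 crossings, <D> = -A^-12 + A^-8 - A^-4 + 2 - A^4 + A^8, w = +4]
V(D4) = -q^-3 + 2q^-2 - 2q^-1 + 3 - 2q + 2q^2 - q^3  (w 0, c 12, <D> = -A^-12 + 2A^-8 - 2A^-4 + 3 - 2A^4 + 2A^8 - A^12)
why: 3 values of V(q) split the 4 diagrams


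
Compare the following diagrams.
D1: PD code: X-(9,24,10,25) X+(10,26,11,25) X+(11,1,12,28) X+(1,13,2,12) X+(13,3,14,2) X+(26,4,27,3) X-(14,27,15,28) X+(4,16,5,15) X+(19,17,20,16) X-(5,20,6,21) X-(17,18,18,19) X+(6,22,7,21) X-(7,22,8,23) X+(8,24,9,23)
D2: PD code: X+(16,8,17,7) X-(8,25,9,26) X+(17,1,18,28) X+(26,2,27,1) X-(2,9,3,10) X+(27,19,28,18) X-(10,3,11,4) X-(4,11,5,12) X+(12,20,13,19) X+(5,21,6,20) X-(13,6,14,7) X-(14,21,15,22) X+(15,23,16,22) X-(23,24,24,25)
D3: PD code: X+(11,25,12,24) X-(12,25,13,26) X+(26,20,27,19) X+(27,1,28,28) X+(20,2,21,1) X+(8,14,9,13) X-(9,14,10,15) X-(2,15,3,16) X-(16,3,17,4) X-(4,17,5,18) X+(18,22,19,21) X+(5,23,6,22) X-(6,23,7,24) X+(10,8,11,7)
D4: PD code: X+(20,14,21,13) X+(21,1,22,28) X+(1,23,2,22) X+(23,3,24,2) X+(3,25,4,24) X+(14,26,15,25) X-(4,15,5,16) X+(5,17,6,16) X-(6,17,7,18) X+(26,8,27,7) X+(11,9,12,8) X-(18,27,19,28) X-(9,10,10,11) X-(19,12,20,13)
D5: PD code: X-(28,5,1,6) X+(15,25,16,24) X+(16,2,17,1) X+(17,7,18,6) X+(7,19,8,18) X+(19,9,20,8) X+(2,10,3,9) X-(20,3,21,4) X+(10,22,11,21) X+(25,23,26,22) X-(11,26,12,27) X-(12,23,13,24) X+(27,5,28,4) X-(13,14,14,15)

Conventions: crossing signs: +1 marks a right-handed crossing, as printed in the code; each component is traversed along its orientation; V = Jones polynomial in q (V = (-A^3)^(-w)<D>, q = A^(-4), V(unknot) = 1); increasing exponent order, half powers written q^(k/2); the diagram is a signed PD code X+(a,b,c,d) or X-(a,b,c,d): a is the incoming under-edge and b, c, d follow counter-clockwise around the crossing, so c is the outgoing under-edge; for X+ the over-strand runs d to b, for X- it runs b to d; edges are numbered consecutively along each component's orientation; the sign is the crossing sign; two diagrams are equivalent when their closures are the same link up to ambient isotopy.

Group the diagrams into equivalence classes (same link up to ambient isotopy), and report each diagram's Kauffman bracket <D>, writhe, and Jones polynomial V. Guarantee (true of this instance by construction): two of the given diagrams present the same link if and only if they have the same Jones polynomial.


classes: {D1, D4, D5} | {D2, D3}
V(D1) = q - q^2 + 2q^3 - q^4 + q^5 - q^6  [14 crossings, <D> = -A^-12 + A^-8 - A^-4 + 2 - A^4 + A^8, w = +4]
D2 (bracket -A^-12 + A^-8 - A^-4 + 3 - A^4 + A^8 - A^12; 14 crossings at w = 0): V = -q^-3 + q^-2 - q^-1 + 3 - q + q^2 - q^3
V(D3) = -q^-3 + q^-2 - q^-1 + 3 - q + q^2 - q^3  [14 crossings, <D> = -A^-6 + A^-2 - A^2 + 3A^6 - A^10 + A^14 - A^18, w = +2]
D4 (bracket -A^-12 + A^-8 - A^-4 + 2 - A^4 + A^8; 14 crossings at w = +4): V = q - q^2 + 2q^3 - q^4 + q^5 - q^6
V(D5) = q - q^2 + 2q^3 - q^4 + q^5 - q^6  (w +4, c 14, <D> = -A^-12 + A^-8 - A^-4 + 2 - A^4 + A^8)
note: 2 values of V(q) split the 5 diagrams


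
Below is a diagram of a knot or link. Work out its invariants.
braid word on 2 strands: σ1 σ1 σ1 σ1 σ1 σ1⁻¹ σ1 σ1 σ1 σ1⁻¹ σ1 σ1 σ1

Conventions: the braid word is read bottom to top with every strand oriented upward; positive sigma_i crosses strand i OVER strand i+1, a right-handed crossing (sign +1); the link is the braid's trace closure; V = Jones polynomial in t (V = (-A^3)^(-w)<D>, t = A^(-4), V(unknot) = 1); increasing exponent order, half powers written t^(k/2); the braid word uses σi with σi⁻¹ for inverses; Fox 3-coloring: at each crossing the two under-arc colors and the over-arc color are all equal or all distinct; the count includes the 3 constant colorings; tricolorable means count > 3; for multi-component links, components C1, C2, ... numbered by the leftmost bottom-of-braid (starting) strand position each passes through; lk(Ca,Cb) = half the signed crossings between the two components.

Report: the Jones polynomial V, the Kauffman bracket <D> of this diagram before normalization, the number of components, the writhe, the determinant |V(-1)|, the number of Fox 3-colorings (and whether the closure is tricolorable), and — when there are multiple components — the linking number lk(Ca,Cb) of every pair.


V(t) = t^4 + t^6 - t^7 + t^8 - t^9 + t^10 - t^11 + t^12 - t^13
bracket: A^-25 - A^-21 + A^-17 - A^-13 + A^-9 - A^-5 + A^-1 - A^3 - A^11, w = +9
1 component, writhe +9, over 13 crossings
det 9, colorings 9 of 3^13 — tricolorable
observation: V spans 9 powers of t: at least 9 crossings in any diagram


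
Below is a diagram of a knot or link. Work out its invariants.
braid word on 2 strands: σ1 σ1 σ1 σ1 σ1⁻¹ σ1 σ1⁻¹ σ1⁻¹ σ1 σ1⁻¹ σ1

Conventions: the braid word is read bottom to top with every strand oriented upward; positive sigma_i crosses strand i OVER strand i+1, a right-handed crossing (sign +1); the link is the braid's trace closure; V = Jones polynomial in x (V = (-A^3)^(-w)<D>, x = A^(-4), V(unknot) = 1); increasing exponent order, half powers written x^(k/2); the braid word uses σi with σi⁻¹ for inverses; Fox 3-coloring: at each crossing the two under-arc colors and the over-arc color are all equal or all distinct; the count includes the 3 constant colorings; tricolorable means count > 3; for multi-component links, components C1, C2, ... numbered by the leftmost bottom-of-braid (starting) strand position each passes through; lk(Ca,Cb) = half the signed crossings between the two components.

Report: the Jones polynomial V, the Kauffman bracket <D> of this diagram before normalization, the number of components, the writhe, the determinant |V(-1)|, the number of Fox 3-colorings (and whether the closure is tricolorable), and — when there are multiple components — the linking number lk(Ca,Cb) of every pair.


Jones polynomial: V(x) = x + x^3 - x^4
<D> = A^-7 - A^-3 - A^5; writhe +3
components 1, writhe +3 (11 crossings)
3-colorings: 9 of 3^11, det 3 — tricolorable
note: V spans 3 powers of x: at least 3 crossings in any diagram


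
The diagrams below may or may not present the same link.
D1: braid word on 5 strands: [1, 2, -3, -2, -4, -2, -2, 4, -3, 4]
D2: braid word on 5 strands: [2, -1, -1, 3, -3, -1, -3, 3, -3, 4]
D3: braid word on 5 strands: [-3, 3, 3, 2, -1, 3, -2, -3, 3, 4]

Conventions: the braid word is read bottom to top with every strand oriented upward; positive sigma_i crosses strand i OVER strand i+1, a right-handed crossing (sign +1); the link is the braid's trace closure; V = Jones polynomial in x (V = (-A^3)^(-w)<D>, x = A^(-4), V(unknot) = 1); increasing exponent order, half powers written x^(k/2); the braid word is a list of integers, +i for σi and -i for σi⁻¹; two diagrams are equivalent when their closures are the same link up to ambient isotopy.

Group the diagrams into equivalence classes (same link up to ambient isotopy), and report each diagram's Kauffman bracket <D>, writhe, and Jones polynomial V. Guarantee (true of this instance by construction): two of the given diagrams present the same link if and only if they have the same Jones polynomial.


classes: {D1} | {D2} | {D3}
V(D1) = -x^-6 + x^-5 - x^-4 + 2x^-3 - x^-2 + x^-1  [10 crossings, <D> = A^-2 - A^2 + 2A^6 - A^10 + A^14 - A^18, w = -2]
V(D2) = -x^-4 + x^-3 + x^-1  [10 crossings, <D> = A^-2 + A^6 - A^10, w = -2]
V(D3) = 1  (w +2, c 10, <D> = A^6)
insight: comparing 3 Jones polynomials yields 3 groups


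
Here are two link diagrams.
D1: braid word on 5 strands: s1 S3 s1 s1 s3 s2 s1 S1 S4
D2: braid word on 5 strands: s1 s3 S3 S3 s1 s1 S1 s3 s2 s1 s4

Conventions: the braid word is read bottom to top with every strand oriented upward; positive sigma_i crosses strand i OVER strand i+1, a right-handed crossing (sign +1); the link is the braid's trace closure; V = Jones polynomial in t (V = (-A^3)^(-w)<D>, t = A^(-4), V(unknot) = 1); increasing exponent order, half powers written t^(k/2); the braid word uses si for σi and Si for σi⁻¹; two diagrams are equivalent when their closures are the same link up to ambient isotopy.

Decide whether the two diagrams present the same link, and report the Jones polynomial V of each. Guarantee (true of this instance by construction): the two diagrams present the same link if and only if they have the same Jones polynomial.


same link: yes
V(D1) = -t^(1/2) - t^(3/2) - t^(5/2) + t^(9/2)  [9 crossings, <D> = -A^-9 + A^-1 + A^3 + A^7, w = +3]
V(D2) = -t^(1/2) - t^(3/2) - t^(5/2) + t^(9/2)  [11 crossings, <D> = -A^-3 + A^5 + A^9 + A^13, w = +5]
insight: D2 (11 crossings) and D1 (9) are Markov-related braid presentations


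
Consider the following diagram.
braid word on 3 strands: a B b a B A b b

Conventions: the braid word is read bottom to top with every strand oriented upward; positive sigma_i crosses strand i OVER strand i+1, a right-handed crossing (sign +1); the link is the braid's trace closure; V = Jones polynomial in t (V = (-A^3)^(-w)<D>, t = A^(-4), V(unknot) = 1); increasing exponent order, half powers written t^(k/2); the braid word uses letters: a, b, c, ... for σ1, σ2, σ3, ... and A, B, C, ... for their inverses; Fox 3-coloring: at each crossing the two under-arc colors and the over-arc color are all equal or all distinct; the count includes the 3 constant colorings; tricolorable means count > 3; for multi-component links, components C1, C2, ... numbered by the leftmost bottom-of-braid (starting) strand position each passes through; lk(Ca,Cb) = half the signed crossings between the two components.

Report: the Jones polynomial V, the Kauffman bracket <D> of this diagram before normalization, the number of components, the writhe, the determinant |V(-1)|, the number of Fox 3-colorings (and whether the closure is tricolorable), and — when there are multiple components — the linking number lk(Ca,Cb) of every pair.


V = t + t^3 - t^4
<D> = -A^-10 + A^-6 + A^2 (w = +2)
1 component over 8 crossings, w = +2
9 Fox colorings among 3^8, |V(-1)| = 3: tricolorable
why: w = +2 shifts under R1 moves; the (-A^3)^(-2) factor cancels that in V


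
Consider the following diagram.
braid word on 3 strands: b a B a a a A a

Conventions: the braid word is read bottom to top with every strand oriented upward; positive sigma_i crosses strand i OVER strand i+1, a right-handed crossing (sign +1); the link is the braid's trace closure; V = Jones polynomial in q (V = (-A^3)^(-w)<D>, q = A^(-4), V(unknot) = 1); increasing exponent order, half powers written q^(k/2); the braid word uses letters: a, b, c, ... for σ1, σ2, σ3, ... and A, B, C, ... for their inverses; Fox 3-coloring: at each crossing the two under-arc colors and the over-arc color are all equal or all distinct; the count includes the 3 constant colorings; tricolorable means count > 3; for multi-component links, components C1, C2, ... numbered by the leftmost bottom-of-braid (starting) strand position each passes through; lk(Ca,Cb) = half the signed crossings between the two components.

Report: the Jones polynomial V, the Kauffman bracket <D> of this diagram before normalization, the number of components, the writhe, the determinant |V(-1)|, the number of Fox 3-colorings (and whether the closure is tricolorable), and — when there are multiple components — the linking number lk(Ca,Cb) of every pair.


V(q) = q + q^3 - q^4
bracket: -A^-4 + 1 + A^8, w = +4
1 component, writhe +4, over 8 crossings
det 3, colorings 9 of 3^8 — tricolorable
observation: det 3 = |V(-1)|; divisible by 3, so tricolorable


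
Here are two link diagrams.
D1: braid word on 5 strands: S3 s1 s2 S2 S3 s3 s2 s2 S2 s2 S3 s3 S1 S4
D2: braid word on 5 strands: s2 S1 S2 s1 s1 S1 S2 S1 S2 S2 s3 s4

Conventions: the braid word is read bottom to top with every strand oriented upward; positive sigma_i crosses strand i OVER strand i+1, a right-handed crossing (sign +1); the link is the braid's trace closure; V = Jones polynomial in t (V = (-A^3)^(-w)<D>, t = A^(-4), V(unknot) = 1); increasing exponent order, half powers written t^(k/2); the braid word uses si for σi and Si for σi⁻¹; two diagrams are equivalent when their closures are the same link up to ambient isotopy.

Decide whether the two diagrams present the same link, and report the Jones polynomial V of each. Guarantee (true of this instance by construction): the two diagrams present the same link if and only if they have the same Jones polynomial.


equivalent: no
D1 (bracket A^-12 + A^-8 + A^-4 + 1; 14 crossings at w = 0): V = 1 + t + t^2 + t^3
V(D2) = t^-5 + 2t^-3 + t^-1  [12 crossings, <D> = A^-2 + 2A^6 + A^14, w = -2]
observation: V(t) takes 2 values over 2 diagrams, fixing the grouping


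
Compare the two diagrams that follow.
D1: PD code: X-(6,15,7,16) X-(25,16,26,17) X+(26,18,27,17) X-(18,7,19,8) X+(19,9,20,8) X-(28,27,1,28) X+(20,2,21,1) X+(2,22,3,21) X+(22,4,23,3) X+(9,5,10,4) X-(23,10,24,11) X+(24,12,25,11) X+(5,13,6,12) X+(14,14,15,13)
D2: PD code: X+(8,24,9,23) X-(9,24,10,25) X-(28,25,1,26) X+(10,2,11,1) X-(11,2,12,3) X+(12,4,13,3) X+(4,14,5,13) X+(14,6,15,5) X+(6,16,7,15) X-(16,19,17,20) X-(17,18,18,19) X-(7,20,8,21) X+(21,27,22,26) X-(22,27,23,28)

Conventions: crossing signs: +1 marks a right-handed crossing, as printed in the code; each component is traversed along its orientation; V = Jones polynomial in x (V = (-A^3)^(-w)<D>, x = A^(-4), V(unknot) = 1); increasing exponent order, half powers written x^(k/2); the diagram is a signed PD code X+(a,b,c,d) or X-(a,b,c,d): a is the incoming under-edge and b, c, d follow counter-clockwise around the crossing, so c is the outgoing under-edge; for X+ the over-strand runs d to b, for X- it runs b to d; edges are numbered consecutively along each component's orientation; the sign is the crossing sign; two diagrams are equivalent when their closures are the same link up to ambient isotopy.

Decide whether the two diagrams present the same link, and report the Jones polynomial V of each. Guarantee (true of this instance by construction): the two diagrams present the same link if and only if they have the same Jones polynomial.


equivalent: yes
V(D1) = x + x^3 - x^4  (w +4, c 14, <D> = -A^-4 + 1 + A^8)
V(D2) = x + x^3 - x^4  [14 crossings, <D> = -A^-16 + A^-12 + A^-4, w = 0]
key observation: one V(x) for all 2 diagrams — one class (guaranteed)


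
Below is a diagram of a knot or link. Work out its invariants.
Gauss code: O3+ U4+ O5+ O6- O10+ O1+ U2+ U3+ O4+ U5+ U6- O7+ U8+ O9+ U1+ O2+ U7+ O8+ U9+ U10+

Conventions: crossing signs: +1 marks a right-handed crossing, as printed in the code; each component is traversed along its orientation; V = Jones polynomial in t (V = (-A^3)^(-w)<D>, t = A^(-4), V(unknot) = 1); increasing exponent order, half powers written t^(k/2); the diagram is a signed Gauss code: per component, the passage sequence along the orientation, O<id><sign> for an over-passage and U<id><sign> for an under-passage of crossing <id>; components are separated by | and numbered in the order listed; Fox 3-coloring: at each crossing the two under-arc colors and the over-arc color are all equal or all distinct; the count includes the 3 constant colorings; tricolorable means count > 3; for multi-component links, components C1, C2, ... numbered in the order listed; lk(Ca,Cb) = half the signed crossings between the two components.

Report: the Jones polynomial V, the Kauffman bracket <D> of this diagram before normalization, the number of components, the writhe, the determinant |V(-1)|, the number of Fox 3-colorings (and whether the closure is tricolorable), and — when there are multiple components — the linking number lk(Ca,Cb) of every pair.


V = t^3 + t^5 - t^8
<D> = -A^-8 + A^4 + A^12 (w = +8)
1 component over 10 crossings, w = +8
9 Fox colorings among 3^10, |V(-1)| = 3: tricolorable
why: w = +8 (over 10 crossings) is diagram-only; (-A^3)^(-8) removes it from V


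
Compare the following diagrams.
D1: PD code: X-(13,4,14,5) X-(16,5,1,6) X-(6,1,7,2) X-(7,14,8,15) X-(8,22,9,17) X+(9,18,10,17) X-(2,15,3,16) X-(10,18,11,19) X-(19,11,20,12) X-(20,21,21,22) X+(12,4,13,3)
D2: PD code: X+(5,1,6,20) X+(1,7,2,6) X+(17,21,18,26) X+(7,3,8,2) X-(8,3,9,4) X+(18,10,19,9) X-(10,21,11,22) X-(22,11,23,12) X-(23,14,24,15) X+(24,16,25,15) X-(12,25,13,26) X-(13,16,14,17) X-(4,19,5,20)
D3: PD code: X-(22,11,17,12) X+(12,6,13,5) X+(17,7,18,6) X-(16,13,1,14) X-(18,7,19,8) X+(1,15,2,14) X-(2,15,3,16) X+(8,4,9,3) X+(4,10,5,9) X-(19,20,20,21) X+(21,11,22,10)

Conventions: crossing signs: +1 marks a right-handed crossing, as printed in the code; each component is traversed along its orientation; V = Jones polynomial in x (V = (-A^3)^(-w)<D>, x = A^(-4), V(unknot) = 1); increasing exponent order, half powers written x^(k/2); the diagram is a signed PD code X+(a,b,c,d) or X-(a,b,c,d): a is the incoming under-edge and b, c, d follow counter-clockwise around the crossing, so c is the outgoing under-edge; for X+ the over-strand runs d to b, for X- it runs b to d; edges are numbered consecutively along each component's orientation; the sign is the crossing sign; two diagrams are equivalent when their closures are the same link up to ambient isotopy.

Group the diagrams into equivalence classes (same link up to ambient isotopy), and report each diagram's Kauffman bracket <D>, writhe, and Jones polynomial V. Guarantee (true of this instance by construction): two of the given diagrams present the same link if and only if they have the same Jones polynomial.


classes: {D1} | {D2} | {D3}
V(D1) = x^(-13/2) - x^(-11/2) + x^(-9/2) - 2x^(-7/2) - x^(-3/2)  [11 crossings, <D> = A^-15 + 2A^-7 - A^-3 + A - A^5, w = -7]
D2 (bracket A^-1 + A^7; 13 crossings at w = -1): V = -x^(-5/2) - x^(-1/2)
D3 (bracket -A^-15 + A^-7 + A^-3 + A; 11 crossings at w = +1): V = -x^(1/2) - x^(3/2) - x^(5/2) + x^(9/2)
note: 3 classes among 3 diagrams; unequal V(x) rules out equality


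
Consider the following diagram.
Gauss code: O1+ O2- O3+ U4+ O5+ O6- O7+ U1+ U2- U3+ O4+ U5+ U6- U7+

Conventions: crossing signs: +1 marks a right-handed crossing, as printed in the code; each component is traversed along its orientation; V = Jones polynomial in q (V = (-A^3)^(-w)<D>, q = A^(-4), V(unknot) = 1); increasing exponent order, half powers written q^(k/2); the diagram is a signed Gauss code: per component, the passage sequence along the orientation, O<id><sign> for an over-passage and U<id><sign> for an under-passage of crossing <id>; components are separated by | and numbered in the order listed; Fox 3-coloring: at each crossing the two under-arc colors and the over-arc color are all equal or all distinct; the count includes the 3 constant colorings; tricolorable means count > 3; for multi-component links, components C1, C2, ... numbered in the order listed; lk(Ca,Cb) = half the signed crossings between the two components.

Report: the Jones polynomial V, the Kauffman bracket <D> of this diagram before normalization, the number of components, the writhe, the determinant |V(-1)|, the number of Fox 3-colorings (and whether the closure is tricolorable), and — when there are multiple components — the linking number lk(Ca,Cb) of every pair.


V = q + q^3 - q^4
<D> = A^-7 - A^-3 - A^5 (w = +3)
1 component over 7 crossings, w = +3
9 Fox colorings among 3^7, |V(-1)| = 3: tricolorable
why: the span of V is 3, forcing >= 3 crossings in any diagram


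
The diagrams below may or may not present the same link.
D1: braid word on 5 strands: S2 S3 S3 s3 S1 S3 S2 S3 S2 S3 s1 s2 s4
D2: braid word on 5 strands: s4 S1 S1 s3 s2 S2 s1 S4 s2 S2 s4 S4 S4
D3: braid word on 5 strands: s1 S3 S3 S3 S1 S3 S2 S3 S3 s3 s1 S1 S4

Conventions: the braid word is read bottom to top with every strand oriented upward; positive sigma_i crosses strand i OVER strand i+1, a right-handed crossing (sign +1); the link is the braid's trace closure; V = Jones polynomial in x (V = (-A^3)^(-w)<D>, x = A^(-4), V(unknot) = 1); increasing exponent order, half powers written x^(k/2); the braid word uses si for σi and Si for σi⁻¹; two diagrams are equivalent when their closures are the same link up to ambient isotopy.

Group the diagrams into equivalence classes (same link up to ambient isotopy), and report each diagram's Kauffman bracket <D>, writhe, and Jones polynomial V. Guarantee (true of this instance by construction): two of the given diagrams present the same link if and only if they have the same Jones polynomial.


grouping into links: {D1, D3} | {D2}
V(D1) = x^(-15/2) - x^(-7/2) - x^(-5/2) - x^(-3/2)  (w -5, c 13, <D> = A^-9 + A^-5 + A^-1 - A^15)
D2 (bracket A^-5 + A^-1; 13 crossings at w = -1): V = -x^(-1/2) - x^(1/2)
V(D3) = x^(-15/2) - x^(-7/2) - x^(-5/2) - x^(-3/2)  [13 crossings, <D> = A^-15 + A^-11 + A^-7 - A^9, w = -7]
why: 2 classes among 3 diagrams; unequal V(x) rules out equality
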